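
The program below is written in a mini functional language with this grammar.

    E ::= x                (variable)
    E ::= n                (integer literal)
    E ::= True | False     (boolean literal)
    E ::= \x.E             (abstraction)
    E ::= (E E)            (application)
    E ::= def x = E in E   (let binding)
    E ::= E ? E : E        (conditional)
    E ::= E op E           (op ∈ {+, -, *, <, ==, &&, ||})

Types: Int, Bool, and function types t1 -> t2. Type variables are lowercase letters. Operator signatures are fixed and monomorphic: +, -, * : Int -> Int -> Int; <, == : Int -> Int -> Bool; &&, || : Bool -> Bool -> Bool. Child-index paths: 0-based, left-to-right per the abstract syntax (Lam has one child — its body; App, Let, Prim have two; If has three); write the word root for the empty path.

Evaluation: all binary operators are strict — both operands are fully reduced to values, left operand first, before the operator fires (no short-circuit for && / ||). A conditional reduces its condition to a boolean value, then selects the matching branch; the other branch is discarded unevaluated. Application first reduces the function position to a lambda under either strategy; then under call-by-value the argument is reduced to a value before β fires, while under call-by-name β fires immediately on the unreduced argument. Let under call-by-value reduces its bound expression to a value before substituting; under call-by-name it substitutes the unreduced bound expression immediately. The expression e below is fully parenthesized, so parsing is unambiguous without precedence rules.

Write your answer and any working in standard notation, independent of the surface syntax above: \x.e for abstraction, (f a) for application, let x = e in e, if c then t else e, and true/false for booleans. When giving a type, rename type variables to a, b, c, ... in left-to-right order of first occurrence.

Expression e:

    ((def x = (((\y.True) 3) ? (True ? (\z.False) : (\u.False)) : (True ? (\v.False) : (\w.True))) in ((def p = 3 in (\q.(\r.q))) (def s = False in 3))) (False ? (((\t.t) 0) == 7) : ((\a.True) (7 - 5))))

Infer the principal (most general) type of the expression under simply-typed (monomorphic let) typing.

Trace:
\y._ : a -> Bool
  unify a -> Bool ~ Int -> b
  unify a ~ Int
  unify Bool ~ b
_ _ : Bool
  unify Bool ~ Bool
  unify Bool ~ Bool
\z._ : c -> Bool
\u._ : d -> Bool
  unify c -> Bool ~ d -> Bool
  unify c ~ d
  unify Bool ~ Bool
  unify Bool ~ Bool
\v._ : e -> Bool
\w._ : f -> Bool
  unify e -> Bool ~ f -> Bool
  unify e ~ f
  unify Bool ~ Bool
  unify d -> Bool ~ f -> Bool
  unify d ~ f
  unify Bool ~ Bool
let x : f -> Bool
let p : Int
q : g
\r._ : h -> g
\q._ : g -> h -> g
let s : Bool
  unify g -> h -> g ~ Int -> i
  unify g ~ Int
  unify h -> Int ~ i
_ _ : h -> Int
  unify Bool ~ Bool
t : j
\t._ : j -> j
  unify j -> j ~ Int -> k
  unify j ~ Int
  unify Int ~ k
_ _ : Int
  unify Int ~ Int
  unify Int ~ Int
\a._ : l -> Bool
  unify Int ~ Int
  unify Int ~ Int
  unify l -> Bool ~ Int -> m
  unify l ~ Int
  unify Bool ~ m
_ _ : Bool
  unify Bool ~ Bool
  unify h -> Int ~ Bool -> n
  unify h ~ Bool
  unify Int ~ n
_ _ : Int

Answer: Int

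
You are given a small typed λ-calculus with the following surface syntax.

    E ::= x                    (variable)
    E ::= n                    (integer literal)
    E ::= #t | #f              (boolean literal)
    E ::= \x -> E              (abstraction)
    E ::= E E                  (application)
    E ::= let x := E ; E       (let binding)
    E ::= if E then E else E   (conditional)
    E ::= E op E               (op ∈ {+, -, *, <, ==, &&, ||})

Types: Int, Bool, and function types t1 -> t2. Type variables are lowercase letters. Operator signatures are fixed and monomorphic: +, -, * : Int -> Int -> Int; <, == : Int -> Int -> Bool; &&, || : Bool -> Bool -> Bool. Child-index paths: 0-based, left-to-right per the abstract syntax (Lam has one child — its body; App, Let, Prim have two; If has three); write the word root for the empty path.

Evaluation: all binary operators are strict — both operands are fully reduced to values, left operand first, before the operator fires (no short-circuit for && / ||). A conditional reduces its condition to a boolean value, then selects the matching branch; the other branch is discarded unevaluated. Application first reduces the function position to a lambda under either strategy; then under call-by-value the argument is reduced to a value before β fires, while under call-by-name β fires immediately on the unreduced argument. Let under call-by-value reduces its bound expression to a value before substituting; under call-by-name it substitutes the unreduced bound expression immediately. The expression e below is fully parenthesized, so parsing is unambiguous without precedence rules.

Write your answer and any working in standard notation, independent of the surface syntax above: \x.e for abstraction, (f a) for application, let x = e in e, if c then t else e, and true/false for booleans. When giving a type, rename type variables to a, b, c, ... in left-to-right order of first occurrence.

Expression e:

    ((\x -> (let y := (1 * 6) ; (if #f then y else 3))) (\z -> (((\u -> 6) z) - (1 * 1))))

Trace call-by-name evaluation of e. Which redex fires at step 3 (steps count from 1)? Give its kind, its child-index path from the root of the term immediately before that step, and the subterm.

Answer: if at root : (if false then (1 * 6) else 3)

Trace:
step 0: ((\x.(let y = (1 * 6) in (if false then y else 3))) (\z.(((\u.6) z) - (1 * 1))))
step 1: [beta@root] (let y = (1 * 6) in (if false then y else 3))
step 2: [let@root] (if false then (1 * 6) else 3)
step 3: [if@root] 3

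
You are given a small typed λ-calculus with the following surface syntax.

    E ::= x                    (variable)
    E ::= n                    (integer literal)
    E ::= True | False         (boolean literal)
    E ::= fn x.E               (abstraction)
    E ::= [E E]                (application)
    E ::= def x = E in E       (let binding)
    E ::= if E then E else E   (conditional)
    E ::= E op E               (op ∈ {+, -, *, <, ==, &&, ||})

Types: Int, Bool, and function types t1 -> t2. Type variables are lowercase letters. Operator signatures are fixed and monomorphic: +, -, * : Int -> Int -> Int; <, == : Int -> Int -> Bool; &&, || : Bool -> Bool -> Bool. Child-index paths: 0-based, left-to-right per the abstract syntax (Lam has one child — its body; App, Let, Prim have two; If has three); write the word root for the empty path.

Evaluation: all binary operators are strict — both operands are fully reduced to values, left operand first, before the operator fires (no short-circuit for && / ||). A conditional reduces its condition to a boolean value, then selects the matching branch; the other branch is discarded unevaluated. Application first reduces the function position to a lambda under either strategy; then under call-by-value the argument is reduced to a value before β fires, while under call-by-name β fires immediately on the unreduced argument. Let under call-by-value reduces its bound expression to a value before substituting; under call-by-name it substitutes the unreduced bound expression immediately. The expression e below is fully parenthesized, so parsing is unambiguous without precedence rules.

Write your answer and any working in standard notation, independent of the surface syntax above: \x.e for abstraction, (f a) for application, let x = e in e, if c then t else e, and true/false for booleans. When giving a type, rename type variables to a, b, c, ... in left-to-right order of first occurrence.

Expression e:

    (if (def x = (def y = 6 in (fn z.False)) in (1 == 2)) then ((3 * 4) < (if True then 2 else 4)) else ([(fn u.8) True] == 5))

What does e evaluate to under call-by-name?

Answer: false

Working:
step 0: (if (let x = (let y = 6 in (\z.false)) in (1 == 2)) then ((3 * 4) < (if true then 2 else 4)) else (((\u.8) true) == 5))
step 1: [let@0] (if (1 == 2) then ((3 * 4) < (if true then 2 else 4)) else (((\u.8) true) == 5))
step 2: [delta@0] (if false then ((3 * 4) < (if true then 2 else 4)) else (((\u.8) true) == 5))
step 3: [if@root] (((\u.8) true) == 5)
step 4: [beta@0] (8 == 5)
step 5: [delta@root] false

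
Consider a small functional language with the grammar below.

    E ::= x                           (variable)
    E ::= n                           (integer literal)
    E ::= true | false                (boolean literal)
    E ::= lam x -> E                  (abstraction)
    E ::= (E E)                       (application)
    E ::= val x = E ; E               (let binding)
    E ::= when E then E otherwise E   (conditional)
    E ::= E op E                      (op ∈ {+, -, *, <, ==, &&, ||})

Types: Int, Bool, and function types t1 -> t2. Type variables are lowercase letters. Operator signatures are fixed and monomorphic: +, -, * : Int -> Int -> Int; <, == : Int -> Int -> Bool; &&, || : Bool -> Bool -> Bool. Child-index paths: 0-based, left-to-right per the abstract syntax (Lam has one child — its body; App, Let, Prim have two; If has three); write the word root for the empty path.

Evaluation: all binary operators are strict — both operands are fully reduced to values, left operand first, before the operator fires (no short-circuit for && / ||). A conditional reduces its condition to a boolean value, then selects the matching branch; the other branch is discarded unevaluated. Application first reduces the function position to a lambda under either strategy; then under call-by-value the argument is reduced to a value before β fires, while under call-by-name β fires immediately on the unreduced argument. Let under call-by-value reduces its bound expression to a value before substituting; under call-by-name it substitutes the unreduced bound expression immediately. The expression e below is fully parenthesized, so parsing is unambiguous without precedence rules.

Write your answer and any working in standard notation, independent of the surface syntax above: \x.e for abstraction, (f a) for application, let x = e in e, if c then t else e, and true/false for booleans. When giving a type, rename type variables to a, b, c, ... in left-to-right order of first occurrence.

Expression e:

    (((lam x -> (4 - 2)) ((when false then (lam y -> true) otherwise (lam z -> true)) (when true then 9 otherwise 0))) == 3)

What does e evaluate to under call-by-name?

Working:
step 0: (((\x.(4 - 2)) ((if false then (\y.true) else (\z.true)) (if true then 9 else 0))) == 3)
step 1: [beta@0] ((4 - 2) == 3)
step 2: [delta@0] (2 == 3)
step 3: [delta@root] false

Answer: false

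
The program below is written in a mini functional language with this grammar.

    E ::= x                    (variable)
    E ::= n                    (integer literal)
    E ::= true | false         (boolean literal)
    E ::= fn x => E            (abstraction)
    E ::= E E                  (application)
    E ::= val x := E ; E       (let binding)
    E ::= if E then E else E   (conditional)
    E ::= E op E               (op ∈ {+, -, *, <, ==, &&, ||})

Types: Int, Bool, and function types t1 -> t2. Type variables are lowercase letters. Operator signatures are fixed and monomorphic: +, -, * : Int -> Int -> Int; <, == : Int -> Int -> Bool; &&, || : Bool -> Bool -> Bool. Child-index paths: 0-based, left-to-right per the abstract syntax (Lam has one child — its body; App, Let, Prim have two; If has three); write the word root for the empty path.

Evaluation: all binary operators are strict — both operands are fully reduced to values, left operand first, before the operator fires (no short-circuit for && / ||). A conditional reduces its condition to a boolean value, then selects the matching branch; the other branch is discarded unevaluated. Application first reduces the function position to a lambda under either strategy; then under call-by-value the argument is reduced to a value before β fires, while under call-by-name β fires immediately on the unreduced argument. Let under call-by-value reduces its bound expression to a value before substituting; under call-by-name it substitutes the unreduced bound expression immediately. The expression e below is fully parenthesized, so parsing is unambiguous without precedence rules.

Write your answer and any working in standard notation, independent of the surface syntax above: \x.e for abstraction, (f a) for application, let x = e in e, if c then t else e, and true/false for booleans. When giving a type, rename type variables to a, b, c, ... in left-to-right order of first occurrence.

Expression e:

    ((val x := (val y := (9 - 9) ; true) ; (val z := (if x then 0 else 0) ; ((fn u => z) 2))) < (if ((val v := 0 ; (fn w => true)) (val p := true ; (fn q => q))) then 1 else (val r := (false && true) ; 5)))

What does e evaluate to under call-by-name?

Derivation:
step 0: ((let x = (let y = (9 - 9) in true) in (let z = (if x then 0 else 0) in ((\u.z) 2))) < (if ((let v = 0 in (\w.true)) (let p = true in (\q.q))) then 1 else (let r = (false && true) in 5)))
step 1: [let@0] ((let z = (if (let y = (9 - 9) in true) then 0 else 0) in ((\u.z) 2)) < (if ((let v = 0 in (\w.true)) (let p = true in (\q.q))) then 1 else (let r = (false && true) in 5)))
step 2: [let@0] (((\u.(if (let y = (9 - 9) in true) then 0 else 0)) 2) < (if ((let v = 0 in (\w.true)) (let p = true in (\q.q))) then 1 else (let r = (false && true) in 5)))
step 3: [beta@0] ((if (let y = (9 - 9) in true) then 0 else 0) < (if ((let v = 0 in (\w.true)) (let p = true in (\q.q))) then 1 else (let r = (false && true) in 5)))
step 4: [let@0.0] ((if true then 0 else 0) < (if ((let v = 0 in (\w.true)) (let p = true in (\q.q))) then 1 else (let r = (false && true) in 5)))
step 5: [if@0] (0 < (if ((let v = 0 in (\w.true)) (let p = true in (\q.q))) then 1 else (let r = (false && true) in 5)))
step 6: [let@1.0.0] (0 < (if ((\w.true) (let p = true in (\q.q))) then 1 else (let r = (false && true) in 5)))
step 7: [beta@1.0] (0 < (if true then 1 else (let r = (false && true) in 5)))
step 8: [if@1] (0 < 1)
step 9: [delta@root] true

Answer: true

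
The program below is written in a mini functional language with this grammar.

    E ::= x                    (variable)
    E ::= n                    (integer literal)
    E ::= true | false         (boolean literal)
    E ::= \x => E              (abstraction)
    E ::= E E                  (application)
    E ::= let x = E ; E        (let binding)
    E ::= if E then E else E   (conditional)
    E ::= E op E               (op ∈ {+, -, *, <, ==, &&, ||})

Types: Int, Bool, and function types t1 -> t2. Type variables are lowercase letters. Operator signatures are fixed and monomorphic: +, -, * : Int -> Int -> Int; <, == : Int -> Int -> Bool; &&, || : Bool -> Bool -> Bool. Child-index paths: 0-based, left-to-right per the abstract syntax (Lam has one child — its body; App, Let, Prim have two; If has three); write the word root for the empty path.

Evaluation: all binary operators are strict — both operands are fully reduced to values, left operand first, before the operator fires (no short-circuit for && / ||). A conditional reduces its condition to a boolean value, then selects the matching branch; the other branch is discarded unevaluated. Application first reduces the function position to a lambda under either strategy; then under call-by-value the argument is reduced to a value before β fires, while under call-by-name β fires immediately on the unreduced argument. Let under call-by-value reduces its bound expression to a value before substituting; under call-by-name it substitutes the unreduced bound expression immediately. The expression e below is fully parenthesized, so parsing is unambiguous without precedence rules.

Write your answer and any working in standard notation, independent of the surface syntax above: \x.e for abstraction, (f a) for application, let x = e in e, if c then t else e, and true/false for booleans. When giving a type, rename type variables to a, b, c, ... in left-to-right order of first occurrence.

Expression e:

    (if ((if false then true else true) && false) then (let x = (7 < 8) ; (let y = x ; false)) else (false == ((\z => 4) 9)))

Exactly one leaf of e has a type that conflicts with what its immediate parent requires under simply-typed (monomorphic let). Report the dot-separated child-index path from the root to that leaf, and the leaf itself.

Answer: 2.0 : false

Derivation:
  unify Bool ~ Bool
  unify Bool ~ Bool
  unify Bool ~ Bool
  unify Bool ~ Bool
  unify Bool ~ Bool
  unify Int ~ Int
  unify Int ~ Int
let x : Bool
x : Bool
let y : Bool
  unify Bool ~ Int
  FAIL: mismatch Bool ~ Int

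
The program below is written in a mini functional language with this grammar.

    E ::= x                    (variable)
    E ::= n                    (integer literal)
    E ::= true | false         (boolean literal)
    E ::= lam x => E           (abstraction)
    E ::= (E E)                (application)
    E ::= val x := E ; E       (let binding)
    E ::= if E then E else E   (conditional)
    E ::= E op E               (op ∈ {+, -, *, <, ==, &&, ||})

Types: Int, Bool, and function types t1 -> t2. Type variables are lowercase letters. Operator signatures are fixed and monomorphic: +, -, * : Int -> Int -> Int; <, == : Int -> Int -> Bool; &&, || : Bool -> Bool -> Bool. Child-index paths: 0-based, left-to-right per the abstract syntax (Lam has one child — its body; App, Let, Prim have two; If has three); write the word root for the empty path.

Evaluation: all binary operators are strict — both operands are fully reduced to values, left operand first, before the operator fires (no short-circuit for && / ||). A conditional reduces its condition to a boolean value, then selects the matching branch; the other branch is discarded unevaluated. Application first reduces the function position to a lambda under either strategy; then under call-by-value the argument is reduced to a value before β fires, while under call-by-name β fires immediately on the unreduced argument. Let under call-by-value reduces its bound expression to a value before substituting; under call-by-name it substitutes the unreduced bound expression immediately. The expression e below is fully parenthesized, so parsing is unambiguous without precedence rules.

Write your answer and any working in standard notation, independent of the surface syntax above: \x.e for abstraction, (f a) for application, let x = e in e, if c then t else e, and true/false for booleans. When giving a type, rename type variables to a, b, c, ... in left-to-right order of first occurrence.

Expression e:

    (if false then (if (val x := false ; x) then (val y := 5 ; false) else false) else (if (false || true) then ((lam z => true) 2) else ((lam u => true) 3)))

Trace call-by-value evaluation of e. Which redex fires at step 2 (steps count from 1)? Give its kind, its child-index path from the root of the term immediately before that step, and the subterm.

Answer: delta at 0 : (false || true)

Derivation:
step 0: (if false then (if (let x = false in x) then (let y = 5 in false) else false) else (if (false || true) then ((\z.true) 2) else ((\u.true) 3)))
step 1: [if@root] (if (false || true) then ((\z.true) 2) else ((\u.true) 3))
step 2: [delta@0] (if true then ((\z.true) 2) else ((\u.true) 3))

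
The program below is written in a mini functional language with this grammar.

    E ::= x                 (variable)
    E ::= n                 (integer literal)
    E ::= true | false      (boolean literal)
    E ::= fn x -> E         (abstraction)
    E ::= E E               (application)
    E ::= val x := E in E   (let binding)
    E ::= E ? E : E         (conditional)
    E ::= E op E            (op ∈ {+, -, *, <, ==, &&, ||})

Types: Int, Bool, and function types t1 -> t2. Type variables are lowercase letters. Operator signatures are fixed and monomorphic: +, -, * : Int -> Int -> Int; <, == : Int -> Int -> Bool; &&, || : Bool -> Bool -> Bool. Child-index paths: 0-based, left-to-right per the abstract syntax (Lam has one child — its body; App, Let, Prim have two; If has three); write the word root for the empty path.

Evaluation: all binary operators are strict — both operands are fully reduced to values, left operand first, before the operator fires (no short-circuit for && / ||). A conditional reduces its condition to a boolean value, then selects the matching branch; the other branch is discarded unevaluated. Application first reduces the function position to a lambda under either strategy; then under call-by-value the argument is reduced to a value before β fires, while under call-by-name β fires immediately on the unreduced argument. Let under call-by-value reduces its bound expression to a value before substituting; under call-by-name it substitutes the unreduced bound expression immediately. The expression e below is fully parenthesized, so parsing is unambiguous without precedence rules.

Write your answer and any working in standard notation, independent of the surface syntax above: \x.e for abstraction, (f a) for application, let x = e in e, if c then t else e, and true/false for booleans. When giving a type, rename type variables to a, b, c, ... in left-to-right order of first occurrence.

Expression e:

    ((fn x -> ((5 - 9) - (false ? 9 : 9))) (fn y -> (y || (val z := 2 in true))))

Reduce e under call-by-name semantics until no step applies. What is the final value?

Derivation:
step 0: ((\x.((5 - 9) - (if false then 9 else 9))) (\y.(y || (let z = 2 in true))))
step 1: [beta@root] ((5 - 9) - (if false then 9 else 9))
step 2: [delta@0] (-4 - (if false then 9 else 9))
step 3: [if@1] (-4 - 9)
step 4: [delta@root] -13

Answer: -13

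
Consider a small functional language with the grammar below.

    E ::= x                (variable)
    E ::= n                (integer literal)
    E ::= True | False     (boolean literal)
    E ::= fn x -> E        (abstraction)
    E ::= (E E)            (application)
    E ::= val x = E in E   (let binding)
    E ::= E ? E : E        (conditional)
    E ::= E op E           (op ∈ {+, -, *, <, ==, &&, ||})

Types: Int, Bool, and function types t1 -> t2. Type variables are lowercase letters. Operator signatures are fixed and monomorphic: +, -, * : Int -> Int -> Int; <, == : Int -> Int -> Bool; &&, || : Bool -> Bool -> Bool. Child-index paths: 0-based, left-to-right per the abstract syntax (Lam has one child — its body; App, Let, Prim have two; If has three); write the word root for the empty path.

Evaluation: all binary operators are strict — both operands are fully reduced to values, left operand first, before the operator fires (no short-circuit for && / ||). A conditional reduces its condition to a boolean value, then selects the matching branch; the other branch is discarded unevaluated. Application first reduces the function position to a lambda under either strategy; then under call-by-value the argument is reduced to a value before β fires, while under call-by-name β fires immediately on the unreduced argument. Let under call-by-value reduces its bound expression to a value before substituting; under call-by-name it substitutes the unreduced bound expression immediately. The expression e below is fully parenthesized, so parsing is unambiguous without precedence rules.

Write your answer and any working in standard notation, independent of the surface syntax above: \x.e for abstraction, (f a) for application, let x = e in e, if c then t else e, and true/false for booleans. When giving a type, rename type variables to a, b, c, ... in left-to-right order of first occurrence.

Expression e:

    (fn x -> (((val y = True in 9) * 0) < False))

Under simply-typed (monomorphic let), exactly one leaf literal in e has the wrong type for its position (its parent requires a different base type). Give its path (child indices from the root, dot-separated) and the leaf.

Trace:
let y : Bool
  unify Int ~ Int
  unify Int ~ Int
  unify Int ~ Int
  unify Bool ~ Int
  FAIL: mismatch Bool ~ Int

Answer: 0.1 : false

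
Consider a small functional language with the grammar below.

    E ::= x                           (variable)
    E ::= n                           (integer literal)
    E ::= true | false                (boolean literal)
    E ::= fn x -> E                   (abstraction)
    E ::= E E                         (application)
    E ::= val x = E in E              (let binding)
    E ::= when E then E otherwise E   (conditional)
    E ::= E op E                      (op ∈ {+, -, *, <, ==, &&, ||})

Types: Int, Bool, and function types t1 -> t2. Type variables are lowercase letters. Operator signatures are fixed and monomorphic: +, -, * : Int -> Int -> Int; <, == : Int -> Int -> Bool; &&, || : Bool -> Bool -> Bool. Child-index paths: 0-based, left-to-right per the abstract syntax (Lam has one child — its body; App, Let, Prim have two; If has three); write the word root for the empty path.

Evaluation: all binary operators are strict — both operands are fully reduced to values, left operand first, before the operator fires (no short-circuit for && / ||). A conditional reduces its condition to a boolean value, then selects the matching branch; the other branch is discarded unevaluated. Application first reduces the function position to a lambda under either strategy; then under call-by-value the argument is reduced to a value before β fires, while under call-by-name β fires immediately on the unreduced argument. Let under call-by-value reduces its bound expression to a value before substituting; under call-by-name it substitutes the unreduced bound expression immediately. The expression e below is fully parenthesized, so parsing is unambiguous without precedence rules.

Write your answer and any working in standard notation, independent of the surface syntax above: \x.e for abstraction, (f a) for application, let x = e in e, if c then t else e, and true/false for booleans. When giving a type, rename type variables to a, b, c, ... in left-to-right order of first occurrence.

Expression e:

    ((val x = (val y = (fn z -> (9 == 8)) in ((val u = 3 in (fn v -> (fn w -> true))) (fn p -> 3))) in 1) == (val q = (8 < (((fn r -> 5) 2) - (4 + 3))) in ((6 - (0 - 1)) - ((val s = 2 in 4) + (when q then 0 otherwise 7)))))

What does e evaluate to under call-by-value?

Answer: false

Derivation:
step 0: ((let x = (let y = (\z.(9 == 8)) in ((let u = 3 in (\v.(\w.true))) (\p.3))) in 1) == (let q = (8 < (((\r.5) 2) - (4 + 3))) in ((6 - (0 - 1)) - ((let s = 2 in 4) + (if q then 0 else 7)))))
step 1: [let@0.0] ((let x = ((let u = 3 in (\v.(\w.true))) (\p.3)) in 1) == (let q = (8 < (((\r.5) 2) - (4 + 3))) in ((6 - (0 - 1)) - ((let s = 2 in 4) + (if q then 0 else 7)))))
step 2: [let@0.0.0] ((let x = ((\v.(\w.true)) (\p.3)) in 1) == (let q = (8 < (((\r.5) 2) - (4 + 3))) in ((6 - (0 - 1)) - ((let s = 2 in 4) + (if q then 0 else 7)))))
step 3: [beta@0.0] ((let x = (\w.true) in 1) == (let q = (8 < (((\r.5) 2) - (4 + 3))) in ((6 - (0 - 1)) - ((let s = 2 in 4) + (if q then 0 else 7)))))
step 4: [let@0] (1 == (let q = (8 < (((\r.5) 2) - (4 + 3))) in ((6 - (0 - 1)) - ((let s = 2 in 4) + (if q then 0 else 7)))))
step 5: [beta@1.0.1.0] (1 == (let q = (8 < (5 - (4 + 3))) in ((6 - (0 - 1)) - ((let s = 2 in 4) + (if q then 0 else 7)))))
step 6: [delta@1.0.1.1] (1 == (let q = (8 < (5 - 7)) in ((6 - (0 - 1)) - ((let s = 2 in 4) + (if q then 0 else 7)))))
step 7: [delta@1.0.1] (1 == (let q = (8 < -2) in ((6 - (0 - 1)) - ((let s = 2 in 4) + (if q then 0 else 7)))))
step 8: [delta@1.0] (1 == (let q = false in ((6 - (0 - 1)) - ((let s = 2 in 4) + (if q then 0 else 7)))))
step 9: [let@1] (1 == ((6 - (0 - 1)) - ((let s = 2 in 4) + (if false then 0 else 7))))
step 10: [delta@1.0.1] (1 == ((6 - -1) - ((let s = 2 in 4) + (if false then 0 else 7))))
step 11: [delta@1.0] (1 == (7 - ((let s = 2 in 4) + (if false then 0 else 7))))
step 12: [let@1.1.0] (1 == (7 - (4 + (if false then 0 else 7))))
step 13: [if@1.1.1] (1 == (7 - (4 + 7)))
step 14: [delta@1.1] (1 == (7 - 11))
step 15: [delta@1] (1 == -4)
step 16: [delta@root] false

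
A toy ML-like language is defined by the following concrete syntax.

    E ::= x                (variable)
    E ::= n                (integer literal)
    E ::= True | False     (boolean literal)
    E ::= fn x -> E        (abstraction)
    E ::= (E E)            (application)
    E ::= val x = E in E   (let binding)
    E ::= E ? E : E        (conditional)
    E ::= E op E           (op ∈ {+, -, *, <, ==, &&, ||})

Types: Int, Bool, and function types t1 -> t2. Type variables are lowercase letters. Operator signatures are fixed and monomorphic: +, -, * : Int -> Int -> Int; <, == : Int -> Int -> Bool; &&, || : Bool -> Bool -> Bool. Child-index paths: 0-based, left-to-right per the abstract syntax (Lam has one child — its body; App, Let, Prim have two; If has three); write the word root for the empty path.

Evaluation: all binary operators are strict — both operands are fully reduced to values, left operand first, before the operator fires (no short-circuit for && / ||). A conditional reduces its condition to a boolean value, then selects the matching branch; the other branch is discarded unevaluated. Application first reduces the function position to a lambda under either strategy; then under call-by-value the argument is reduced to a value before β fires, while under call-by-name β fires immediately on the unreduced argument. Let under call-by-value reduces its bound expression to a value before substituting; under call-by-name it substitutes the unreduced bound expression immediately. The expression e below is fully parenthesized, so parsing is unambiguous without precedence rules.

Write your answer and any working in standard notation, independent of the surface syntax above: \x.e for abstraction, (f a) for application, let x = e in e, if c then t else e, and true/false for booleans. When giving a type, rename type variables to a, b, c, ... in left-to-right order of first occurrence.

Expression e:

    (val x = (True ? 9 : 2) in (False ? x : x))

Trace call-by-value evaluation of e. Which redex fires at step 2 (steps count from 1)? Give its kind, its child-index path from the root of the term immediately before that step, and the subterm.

Answer: let at root : (let x = 9 in (if false then x else x))

Working:
step 0: (let x = (if true then 9 else 2) in (if false then x else x))
step 1: [if@0] (let x = 9 in (if false then x else x))
step 2: [let@root] (if false then 9 else 9)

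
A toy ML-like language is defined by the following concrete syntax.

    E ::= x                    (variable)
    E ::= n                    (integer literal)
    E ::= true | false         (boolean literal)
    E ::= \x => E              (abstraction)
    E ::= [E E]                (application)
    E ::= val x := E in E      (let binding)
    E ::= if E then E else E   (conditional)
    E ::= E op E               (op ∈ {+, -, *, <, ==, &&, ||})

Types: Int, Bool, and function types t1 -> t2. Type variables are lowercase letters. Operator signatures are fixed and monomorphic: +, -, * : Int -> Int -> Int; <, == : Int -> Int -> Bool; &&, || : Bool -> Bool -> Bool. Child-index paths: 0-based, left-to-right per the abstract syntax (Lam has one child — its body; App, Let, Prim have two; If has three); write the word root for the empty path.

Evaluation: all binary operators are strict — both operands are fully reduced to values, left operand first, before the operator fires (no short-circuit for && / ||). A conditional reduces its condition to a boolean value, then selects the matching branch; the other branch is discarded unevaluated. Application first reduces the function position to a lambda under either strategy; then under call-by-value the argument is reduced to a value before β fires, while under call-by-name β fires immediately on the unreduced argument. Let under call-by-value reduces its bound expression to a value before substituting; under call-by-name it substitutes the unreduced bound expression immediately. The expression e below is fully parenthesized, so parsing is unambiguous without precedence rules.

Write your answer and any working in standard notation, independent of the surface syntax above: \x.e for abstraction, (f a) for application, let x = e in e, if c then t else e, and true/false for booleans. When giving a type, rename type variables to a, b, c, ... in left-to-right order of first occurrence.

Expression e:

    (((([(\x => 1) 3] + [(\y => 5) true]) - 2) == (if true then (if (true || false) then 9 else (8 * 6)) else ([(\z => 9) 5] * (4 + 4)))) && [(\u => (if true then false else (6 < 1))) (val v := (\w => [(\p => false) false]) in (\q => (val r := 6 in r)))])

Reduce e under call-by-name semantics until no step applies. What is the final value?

Working:
step 0: ((((((\x.1) 3) + ((\y.5) true)) - 2) == (if true then (if (true || false) then 9 else (8 * 6)) else (((\z.9) 5) * (4 + 4)))) && ((\u.(if true then false else (6 < 1))) (let v = (\w.((\p.false) false)) in (\q.(let r = 6 in r)))))
step 1: [beta@0.0.0.0] ((((1 + ((\y.5) true)) - 2) == (if true then (if (true || false) then 9 else (8 * 6)) else (((\z.9) 5) * (4 + 4)))) && ((\u.(if true then false else (6 < 1))) (let v = (\w.((\p.false) false)) in (\q.(let r = 6 in r)))))
step 2: [beta@0.0.0.1] ((((1 + 5) - 2) == (if true then (if (true || false) then 9 else (8 * 6)) else (((\z.9) 5) * (4 + 4)))) && ((\u.(if true then false else (6 < 1))) (let v = (\w.((\p.false) false)) in (\q.(let r = 6 in r)))))
step 3: [delta@0.0.0] (((6 - 2) == (if true then (if (true || false) then 9 else (8 * 6)) else (((\z.9) 5) * (4 + 4)))) && ((\u.(if true then false else (6 < 1))) (let v = (\w.((\p.false) false)) in (\q.(let r = 6 in r)))))
step 4: [delta@0.0] ((4 == (if true then (if (true || false) then 9 else (8 * 6)) else (((\z.9) 5) * (4 + 4)))) && ((\u.(if true then false else (6 < 1))) (let v = (\w.((\p.false) false)) in (\q.(let r = 6 in r)))))
step 5: [if@0.1] ((4 == (if (true || false) then 9 else (8 * 6))) && ((\u.(if true then false else (6 < 1))) (let v = (\w.((\p.false) false)) in (\q.(let r = 6 in r)))))
step 6: [delta@0.1.0] ((4 == (if true then 9 else (8 * 6))) && ((\u.(if true then false else (6 < 1))) (let v = (\w.((\p.false) false)) in (\q.(let r = 6 in r)))))
step 7: [if@0.1] ((4 == 9) && ((\u.(if true then false else (6 < 1))) (let v = (\w.((\p.false) false)) in (\q.(let r = 6 in r)))))
step 8: [delta@0] (false && ((\u.(if true then false else (6 < 1))) (let v = (\w.((\p.false) false)) in (\q.(let r = 6 in r)))))
step 9: [beta@1] (false && (if true then false else (6 < 1)))
step 10: [if@1] (false && false)
step 11: [delta@root] false

Answer: false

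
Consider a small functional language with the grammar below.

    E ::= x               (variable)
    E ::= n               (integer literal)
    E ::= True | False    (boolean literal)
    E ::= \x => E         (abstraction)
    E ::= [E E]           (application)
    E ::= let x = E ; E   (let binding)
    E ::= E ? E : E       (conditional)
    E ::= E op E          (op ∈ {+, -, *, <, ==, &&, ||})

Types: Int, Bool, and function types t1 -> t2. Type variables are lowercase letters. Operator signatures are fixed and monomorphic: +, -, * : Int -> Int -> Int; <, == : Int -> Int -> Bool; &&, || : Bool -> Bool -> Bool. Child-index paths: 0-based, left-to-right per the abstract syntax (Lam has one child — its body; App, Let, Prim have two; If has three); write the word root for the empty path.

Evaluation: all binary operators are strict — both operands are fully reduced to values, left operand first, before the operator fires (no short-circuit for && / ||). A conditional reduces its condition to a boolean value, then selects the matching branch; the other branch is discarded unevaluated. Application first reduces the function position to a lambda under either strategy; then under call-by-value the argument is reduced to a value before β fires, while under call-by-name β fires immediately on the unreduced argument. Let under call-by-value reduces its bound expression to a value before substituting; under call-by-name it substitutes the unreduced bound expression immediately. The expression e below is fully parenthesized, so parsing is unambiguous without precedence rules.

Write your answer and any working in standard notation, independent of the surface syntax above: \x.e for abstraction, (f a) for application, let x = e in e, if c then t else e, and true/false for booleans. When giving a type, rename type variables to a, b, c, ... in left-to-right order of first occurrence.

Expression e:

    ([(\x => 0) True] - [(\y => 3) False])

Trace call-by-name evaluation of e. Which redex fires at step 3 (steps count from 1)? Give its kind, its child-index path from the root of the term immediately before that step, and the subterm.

Working:
step 0: (((\x.0) true) - ((\y.3) false))
step 1: [beta@0] (0 - ((\y.3) false))
step 2: [beta@1] (0 - 3)
step 3: [delta@root] -3

Answer: delta at root : (0 - 3)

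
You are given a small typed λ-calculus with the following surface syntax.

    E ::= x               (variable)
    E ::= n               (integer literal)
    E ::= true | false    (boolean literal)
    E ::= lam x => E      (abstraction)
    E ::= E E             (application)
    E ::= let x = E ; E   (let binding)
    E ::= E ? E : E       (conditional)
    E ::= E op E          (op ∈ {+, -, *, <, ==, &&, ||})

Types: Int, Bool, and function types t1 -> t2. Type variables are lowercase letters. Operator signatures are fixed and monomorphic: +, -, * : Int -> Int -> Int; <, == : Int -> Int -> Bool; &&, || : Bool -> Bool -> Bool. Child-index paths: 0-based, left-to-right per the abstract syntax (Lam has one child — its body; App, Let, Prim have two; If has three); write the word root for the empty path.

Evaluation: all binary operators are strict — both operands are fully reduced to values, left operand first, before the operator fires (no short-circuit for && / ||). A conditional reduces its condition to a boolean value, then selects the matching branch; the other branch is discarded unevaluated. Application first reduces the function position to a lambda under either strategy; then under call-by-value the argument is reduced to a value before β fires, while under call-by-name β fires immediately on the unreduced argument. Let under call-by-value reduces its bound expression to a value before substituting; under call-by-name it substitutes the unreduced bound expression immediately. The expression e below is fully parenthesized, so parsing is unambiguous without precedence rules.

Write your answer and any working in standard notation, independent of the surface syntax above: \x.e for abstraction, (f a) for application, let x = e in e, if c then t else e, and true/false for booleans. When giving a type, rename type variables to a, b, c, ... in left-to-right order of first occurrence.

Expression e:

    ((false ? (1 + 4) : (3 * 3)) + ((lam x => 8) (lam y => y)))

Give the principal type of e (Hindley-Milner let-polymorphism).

Trace:
  unify Bool ~ Bool
  unify Int ~ Int
  unify Int ~ Int
  unify Int ~ Int
  unify Int ~ Int
  unify Int ~ Int
  unify Int ~ Int
\x._ : a -> Int
y : b
\y._ : b -> b
  unify a -> Int ~ (b -> b) -> c
  unify a ~ b -> b
  unify Int ~ c
_ _ : Int
  unify Int ~ Int

Answer: Int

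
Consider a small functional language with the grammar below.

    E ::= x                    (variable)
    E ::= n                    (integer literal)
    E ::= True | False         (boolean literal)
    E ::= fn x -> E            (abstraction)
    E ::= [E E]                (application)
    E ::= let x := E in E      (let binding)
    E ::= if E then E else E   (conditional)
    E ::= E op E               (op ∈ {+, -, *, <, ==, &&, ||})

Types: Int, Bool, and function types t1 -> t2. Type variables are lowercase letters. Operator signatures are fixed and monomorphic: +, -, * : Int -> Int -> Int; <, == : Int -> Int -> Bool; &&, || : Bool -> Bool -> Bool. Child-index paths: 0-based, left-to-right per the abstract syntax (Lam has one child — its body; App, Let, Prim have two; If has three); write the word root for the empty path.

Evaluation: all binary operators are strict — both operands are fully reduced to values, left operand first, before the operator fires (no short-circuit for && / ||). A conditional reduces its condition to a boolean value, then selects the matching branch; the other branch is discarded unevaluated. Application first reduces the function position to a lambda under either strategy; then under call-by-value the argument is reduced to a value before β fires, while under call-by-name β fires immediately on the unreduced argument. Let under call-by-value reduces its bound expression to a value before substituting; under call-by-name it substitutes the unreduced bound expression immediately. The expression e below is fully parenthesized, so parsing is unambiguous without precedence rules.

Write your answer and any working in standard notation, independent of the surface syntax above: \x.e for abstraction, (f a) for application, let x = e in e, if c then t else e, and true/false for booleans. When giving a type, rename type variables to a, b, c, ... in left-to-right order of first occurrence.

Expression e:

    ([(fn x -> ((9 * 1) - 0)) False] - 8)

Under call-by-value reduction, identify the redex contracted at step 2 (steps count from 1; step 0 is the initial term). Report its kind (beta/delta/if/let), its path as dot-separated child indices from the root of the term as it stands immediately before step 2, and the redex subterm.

Answer: delta at 0.0 : (9 * 1)

Trace:
step 0: (((\x.((9 * 1) - 0)) false) - 8)
step 1: [beta@0] (((9 * 1) - 0) - 8)
step 2: [delta@0.0] ((9 - 0) - 8)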